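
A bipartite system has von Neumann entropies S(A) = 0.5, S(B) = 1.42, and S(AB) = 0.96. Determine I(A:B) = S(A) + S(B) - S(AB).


I(A:B) = S(A) + S(B) - S(AB)
= 0.5 + 1.42 - 0.96
= 0.9600

0.9600


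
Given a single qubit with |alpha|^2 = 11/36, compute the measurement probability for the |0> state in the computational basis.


|alpha|^2 = 11/36 = 0.3056
|beta|^2 = 1 - 11/36 = 25/36 = 0.6944
P(|0>) = |alpha|^2 = 0.3056

0.3056


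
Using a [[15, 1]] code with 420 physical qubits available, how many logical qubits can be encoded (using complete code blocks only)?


Each code block uses 15 physical qubits for 1 logical qubit(s).
Number of complete blocks = floor(420 / 15) = 28
Logical qubits = 28 * 1
= 28

28


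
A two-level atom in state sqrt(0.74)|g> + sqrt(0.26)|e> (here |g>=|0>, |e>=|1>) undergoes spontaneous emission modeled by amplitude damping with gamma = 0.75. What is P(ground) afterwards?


For amplitude damping with parameter gamma on state sqrt(a)|0> + sqrt(b)|1>:
alpha^2 = 0.74, beta^2 = 0.26
P(|0>) = alpha^2 + gamma * beta^2
= 0.74 + 0.75 * 0.26
= 0.74 + 0.1950
= 0.9350

0.9350


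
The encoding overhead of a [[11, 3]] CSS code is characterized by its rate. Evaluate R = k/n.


Code rate R = k/n
= 3/11
= 0.2727

0.2727


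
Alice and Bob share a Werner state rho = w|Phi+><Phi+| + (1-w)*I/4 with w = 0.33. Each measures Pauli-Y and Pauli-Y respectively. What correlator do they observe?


|Phi+> = (|00> + |11>)/sqrt(2)
For the pure Bell state, <Y_A Y_B> = -1 (Bell-state Pauli correlator).
The maximally-mixed part I/4 has tr(I/4 * P tensor P) = 0 for any traceless Pauli P.
So <Y_A Y_B>_rho = w * (-1) + (1 - w) * 0
= 0.33 * (-1)
= -0.3300

-0.3300


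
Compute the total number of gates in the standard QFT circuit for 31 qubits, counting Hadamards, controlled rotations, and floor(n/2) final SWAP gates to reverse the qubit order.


Hadamard gates: 31
Controlled rotations: n*(n-1)/2 = 31*30/2 = 465
SWAP gates: floor(n/2) = floor(31/2) = 15
Total = 31 + 465 + 15
= 511

511


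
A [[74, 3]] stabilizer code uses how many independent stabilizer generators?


For an [[n,k]] stabilizer code:
Number of stabilizer generators = n - k
= 74 - 3
= 71

71


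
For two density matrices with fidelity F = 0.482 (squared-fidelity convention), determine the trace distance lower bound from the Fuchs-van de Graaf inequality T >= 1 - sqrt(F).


Fuchs-van de Graaf (squared-fidelity convention): 1 - sqrt(F) <= T <= sqrt(1 - F).
Lower bound: T >= 1 - sqrt(F)
sqrt(F) = sqrt(0.482) = 0.6943
T >= 1 - 0.6943
T >= 0.3057

0.3057


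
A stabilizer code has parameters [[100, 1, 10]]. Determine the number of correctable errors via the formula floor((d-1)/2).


Code parameters: [[100, 1, 10]], distance d = 10.
Number of correctable errors = floor((d-1)/2)
= floor((10 - 1)/2)
= floor(9/2)
= 4

4


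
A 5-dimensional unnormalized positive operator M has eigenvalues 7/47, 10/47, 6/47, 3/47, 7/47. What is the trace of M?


tr(M) = sum of eigenvalues
= 7/47 + 10/47 + 6/47 + 3/47 + 7/47
= 33/47
= 0.7021

0.7021


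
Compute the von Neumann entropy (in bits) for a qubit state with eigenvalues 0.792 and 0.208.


S = -p*log2(p) - (1-p)*log2(1-p)
p = 0.7920, 1-p = 0.2080
= -0.7920 * log2(0.7920) - 0.2080 * log2(0.2080)
= -(-0.2665) - (-0.4712)
= 0.7376

0.7376


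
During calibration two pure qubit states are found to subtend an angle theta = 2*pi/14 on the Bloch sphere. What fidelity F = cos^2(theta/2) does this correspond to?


For states separated by angle theta on Bloch sphere:
F = cos^2(theta/2)
theta = 2*pi/14 = 0.4488
theta/2 = 0.2244
cos(theta/2) = 0.9749
F = 0.9505

0.9505


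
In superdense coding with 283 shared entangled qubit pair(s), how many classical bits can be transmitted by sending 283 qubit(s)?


Superdense coding allows 2 classical bits per shared entangled pair.
283 pair(s) -> 2 * 283 = 566 classical bits

566


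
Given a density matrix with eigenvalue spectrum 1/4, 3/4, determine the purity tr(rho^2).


tr(rho^2) = sum of eigenvalues squared
= (1/4)^2 + (3/4)^2
= (1 + 9) / 16
= 10/16
= 0.6250

0.6250


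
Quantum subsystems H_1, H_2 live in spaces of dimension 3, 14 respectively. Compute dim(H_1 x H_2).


dim(H_1 x H_2) = 3 * 14
= 42

42


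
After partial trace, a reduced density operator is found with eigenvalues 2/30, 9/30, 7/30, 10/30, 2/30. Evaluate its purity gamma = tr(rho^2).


tr(rho^2) = sum of eigenvalues squared
= (2/30)^2 + (9/30)^2 + (7/30)^2 + (10/30)^2 + (2/30)^2
= (4 + 81 + 49 + 100 + 4) / 900
= 238/900
= 0.2644

0.2644


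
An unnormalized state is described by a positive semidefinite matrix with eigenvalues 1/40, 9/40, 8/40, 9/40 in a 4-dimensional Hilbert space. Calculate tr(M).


tr(M) = sum of eigenvalues
= 1/40 + 9/40 + 8/40 + 9/40
= 27/40
= 0.6750

0.6750


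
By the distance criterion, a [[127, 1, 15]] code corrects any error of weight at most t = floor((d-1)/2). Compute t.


Code parameters: [[127, 1, 15]], distance d = 15.
Number of correctable errors = floor((d-1)/2)
= floor((15 - 1)/2)
= floor(14/2)
= 7

7


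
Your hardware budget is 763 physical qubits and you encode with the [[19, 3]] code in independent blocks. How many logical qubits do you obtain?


Each code block uses 19 physical qubits for 3 logical qubit(s).
Number of complete blocks = floor(763 / 19) = 40
Logical qubits = 40 * 3
= 120

120


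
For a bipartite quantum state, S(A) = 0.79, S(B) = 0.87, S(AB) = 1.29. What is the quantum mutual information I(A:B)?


I(A:B) = S(A) + S(B) - S(AB)
= 0.79 + 0.87 - 1.29
= 0.3700

0.3700


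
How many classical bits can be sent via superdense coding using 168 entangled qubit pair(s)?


Superdense coding allows 2 classical bits per shared entangled pair.
168 pair(s) -> 2 * 168 = 336 classical bits

336


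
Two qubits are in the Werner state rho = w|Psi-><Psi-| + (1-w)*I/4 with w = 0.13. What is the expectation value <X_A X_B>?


|Psi-> = (|01> - |10>)/sqrt(2)
For the pure Bell state, <X_A X_B> = -1 (Bell-state Pauli correlator).
The maximally-mixed part I/4 has tr(I/4 * P tensor P) = 0 for any traceless Pauli P.
So <X_A X_B>_rho = w * (-1) + (1 - w) * 0
= 0.13 * (-1)
= -0.1300

-0.1300


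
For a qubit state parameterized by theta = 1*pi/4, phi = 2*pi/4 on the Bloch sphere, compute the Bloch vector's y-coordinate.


theta = 0.7854, phi = 1.5708
r_y = sin(theta)*sin(phi) = 0.7071 * 1.0000
r_y = 0.7071

0.7071


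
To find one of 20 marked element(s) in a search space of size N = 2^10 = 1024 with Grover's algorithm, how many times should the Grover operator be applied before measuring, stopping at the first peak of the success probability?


After j Grover iterations the success probability is P(j) = sin^2((2j+1)*theta), where sin(theta) = sqrt(k/N).
N = 2^10 = 1024, k = 20
sin(theta) = sqrt(k/N) = 0.1397542486
theta = arcsin(sqrt(k/N)) = 0.1402132233 rad
P(j) reaches its first maximum when (2j+1)*theta is as close as possible to pi/2, i.e. j = round(pi/(4*theta) - 1/2).
pi/(4*theta) - 1/2 = 5.1015
(For comparison, the common estimate pi/4 * sqrt(N/k) = 5.6199; the exact maximiser is used here.)
Optimal iterations = 5

5


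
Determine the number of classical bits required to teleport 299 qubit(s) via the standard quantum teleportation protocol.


Quantum teleportation requires 2 classical bits per qubit teleported.
299 qubit(s) -> 2 * 299 = 598 classical bits

598


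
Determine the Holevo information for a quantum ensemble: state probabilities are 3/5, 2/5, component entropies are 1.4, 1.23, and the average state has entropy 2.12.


chi = S(rho) - sum_i p_i * S(rho_i)
Weighted entropy = 3/5 * 1.4 + 2/5 * 1.23
= 1.3320
chi = 2.12 - 1.3320
= 0.7880

0.7880


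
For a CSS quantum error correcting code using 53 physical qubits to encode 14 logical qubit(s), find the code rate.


Code rate R = k/n
= 14/53
= 0.2642

0.2642


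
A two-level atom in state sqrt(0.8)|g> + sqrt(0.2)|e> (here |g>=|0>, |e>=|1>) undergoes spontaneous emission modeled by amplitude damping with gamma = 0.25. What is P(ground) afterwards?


For amplitude damping with parameter gamma on state sqrt(a)|0> + sqrt(b)|1>:
alpha^2 = 0.8, beta^2 = 0.2
P(|0>) = alpha^2 + gamma * beta^2
= 0.8 + 0.25 * 0.2
= 0.8 + 0.0500
= 0.8500

0.8500


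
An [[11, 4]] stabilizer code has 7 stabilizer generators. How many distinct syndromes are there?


Each stabilizer generator gives a binary (+1 or -1) measurement outcome.
With 7 independent generators:
Total syndromes = 2^7
= 128

128


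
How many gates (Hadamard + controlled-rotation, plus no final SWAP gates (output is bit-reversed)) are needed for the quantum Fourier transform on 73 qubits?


Hadamard gates: 73
Controlled rotations: n*(n-1)/2 = 73*72/2 = 2628
SWAP gates: 0 (omitted)
Total = 73 + 2628
= 2701

2701


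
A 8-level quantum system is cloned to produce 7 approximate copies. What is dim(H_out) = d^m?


Output space = H^(tensor 7) where dim(H) = 8
dim = 8^7
= 64 (after 2 factors)
= 512 (after 3 factors)
= 4096 (after 4 factors)
= 32768 (after 5 factors)
= 262144 (after 6 factors)
= 2097152 (after 7 factors)
= 2097152

2097152


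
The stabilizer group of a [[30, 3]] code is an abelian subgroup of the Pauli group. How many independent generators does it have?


For an [[n,k]] stabilizer code:
Number of stabilizer generators = n - k
= 30 - 3
= 27

27


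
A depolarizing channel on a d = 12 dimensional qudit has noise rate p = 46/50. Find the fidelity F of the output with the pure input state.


F = (1-p) + p/d
= (1 - 0.9200) + 0.9200/12
= 0.0800 + 0.0767
= 0.1567

0.1567


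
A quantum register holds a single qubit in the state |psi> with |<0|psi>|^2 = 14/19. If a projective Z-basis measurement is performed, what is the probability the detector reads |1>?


|alpha|^2 = 14/19 = 0.7368
|beta|^2 = 1 - 14/19 = 5/19 = 0.2632
P(|1>) = |beta|^2 = 0.2632

0.2632


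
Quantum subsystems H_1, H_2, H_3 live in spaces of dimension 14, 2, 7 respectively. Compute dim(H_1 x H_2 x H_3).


dim(H_1 x H_2 x H_3) = 14 * 2 * 7
= 28 * 7
= 196

196


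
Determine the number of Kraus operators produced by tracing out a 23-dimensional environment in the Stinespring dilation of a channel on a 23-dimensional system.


Tracing out the environment in an orthonormal basis {|i>_E} gives Kraus operators K_i = <i|_E U |0>_E.
Number of Kraus operators = dim(H_env) = d_env
= 23

23


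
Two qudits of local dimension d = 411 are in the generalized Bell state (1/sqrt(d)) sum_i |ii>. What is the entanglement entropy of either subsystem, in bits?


For a maximally entangled state in d x d:
S = log2(d) = log2(411)
= 8.6830

8.6830


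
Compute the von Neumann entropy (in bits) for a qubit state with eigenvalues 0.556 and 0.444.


S = -p*log2(p) - (1-p)*log2(1-p)
p = 0.5560, 1-p = 0.4440
= -0.5560 * log2(0.5560) - 0.4440 * log2(0.4440)
= -(-0.4708) - (-0.5201)
= 0.9909

0.9909


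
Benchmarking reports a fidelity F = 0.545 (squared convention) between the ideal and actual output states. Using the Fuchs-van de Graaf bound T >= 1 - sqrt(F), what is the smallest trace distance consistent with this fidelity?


Fuchs-van de Graaf (squared-fidelity convention): 1 - sqrt(F) <= T <= sqrt(1 - F).
Lower bound: T >= 1 - sqrt(F)
sqrt(F) = sqrt(0.545) = 0.7382
T >= 1 - 0.7382
T >= 0.2618

0.2618


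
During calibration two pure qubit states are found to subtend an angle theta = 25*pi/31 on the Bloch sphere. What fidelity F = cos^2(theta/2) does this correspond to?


For states separated by angle theta on Bloch sphere:
F = cos^2(theta/2)
theta = 25*pi/31 = 2.5335
theta/2 = 1.2668
cos(theta/2) = 0.2994
F = 0.0896

0.0896


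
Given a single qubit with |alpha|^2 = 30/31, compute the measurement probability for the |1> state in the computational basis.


|alpha|^2 = 30/31 = 0.9677
|beta|^2 = 1 - 30/31 = 1/31 = 0.0323
P(|1>) = |beta|^2 = 0.0323

0.0323


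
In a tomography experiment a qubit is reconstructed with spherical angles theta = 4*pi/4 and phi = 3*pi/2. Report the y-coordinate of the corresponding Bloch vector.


theta = 3.1416, phi = 4.7124
r_y = sin(theta)*sin(phi) = 0.0000 * -1.0000
r_y = 0.0000

0.0000


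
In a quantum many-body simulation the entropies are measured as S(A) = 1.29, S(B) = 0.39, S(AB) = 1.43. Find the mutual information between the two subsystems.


I(A:B) = S(A) + S(B) - S(AB)
= 1.29 + 0.39 - 1.43
= 0.2500

0.2500


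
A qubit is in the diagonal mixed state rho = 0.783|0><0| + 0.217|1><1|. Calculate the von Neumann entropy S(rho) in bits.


S = -p*log2(p) - (1-p)*log2(1-p)
p = 0.7830, 1-p = 0.2170
= -0.7830 * log2(0.7830) - 0.2170 * log2(0.2170)
= -(-0.2763) - (-0.4783)
= 0.7547

0.7547


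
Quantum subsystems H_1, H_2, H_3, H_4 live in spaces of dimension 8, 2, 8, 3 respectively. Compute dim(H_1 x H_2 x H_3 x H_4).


dim(H_1 x H_2 x H_3 x H_4) = 8 * 2 * 8 * 3
= 16 * 8 * 3
= 128 * 3
= 384

384


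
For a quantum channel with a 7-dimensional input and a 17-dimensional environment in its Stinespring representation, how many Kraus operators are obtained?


Tracing out the environment in an orthonormal basis {|i>_E} gives Kraus operators K_i = <i|_E U |0>_E.
Number of Kraus operators = dim(H_env) = d_env
= 17

17


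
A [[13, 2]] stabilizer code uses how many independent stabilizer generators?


For an [[n,k]] stabilizer code:
Number of stabilizer generators = n - k
= 13 - 2
= 11

11


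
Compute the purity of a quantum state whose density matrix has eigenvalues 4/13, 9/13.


tr(rho^2) = sum of eigenvalues squared
= (4/13)^2 + (9/13)^2
= (16 + 81) / 169
= 97/169
= 0.5740

0.5740


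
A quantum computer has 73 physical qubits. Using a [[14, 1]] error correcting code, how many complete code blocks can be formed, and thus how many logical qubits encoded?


Each code block uses 14 physical qubits for 1 logical qubit(s).
Number of complete blocks = floor(73 / 14) = 5
Logical qubits = 5 * 1
= 5

5


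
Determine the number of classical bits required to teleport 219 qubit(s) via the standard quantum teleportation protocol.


Quantum teleportation requires 2 classical bits per qubit teleported.
219 qubit(s) -> 2 * 219 = 438 classical bits

438


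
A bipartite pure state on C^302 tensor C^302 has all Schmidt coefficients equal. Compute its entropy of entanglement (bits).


For a maximally entangled state in d x d:
S = log2(d) = log2(302)
= 8.2384

8.2384


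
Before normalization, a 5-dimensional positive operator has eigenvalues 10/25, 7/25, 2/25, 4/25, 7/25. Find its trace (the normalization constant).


tr(M) = sum of eigenvalues
= 10/25 + 7/25 + 2/25 + 4/25 + 7/25
= 30/25
= 1.2000

1.2000


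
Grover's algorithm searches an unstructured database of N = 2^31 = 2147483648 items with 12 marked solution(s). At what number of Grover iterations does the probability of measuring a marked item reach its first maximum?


After j Grover iterations the success probability is P(j) = sin^2((2j+1)*theta), where sin(theta) = sqrt(k/N).
N = 2^31 = 2147483648, k = 12
sin(theta) = sqrt(k/N) = 7.475249459e-05
theta = arcsin(sqrt(k/N)) = 7.475249466e-05 rad
P(j) reaches its first maximum when (2j+1)*theta is as close as possible to pi/2, i.e. j = round(pi/(4*theta) - 1/2).
pi/(4*theta) - 1/2 = 10506.1482
(For comparison, the common estimate pi/4 * sqrt(N/k) = 10506.6482; the exact maximiser is used here.)
Optimal iterations = 10506

10506


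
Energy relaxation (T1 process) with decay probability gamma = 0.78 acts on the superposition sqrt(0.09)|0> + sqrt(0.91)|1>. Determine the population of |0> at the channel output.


For amplitude damping with parameter gamma on state sqrt(a)|0> + sqrt(b)|1>:
alpha^2 = 0.09, beta^2 = 0.91
P(|0>) = alpha^2 + gamma * beta^2
= 0.09 + 0.78 * 0.91
= 0.09 + 0.7098
= 0.7998

0.7998


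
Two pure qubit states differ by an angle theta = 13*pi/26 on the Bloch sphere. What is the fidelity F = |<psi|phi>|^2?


For states separated by angle theta on Bloch sphere:
F = cos^2(theta/2)
theta = 13*pi/26 = 1.5708
theta/2 = 0.7854
cos(theta/2) = 0.7071
F = 0.5000

0.5000


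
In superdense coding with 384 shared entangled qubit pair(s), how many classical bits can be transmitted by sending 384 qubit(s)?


Superdense coding allows 2 classical bits per shared entangled pair.
384 pair(s) -> 2 * 384 = 768 classical bits

768


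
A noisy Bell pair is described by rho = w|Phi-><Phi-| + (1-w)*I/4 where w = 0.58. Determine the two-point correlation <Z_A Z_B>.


|Phi-> = (|00> - |11>)/sqrt(2)
For the pure Bell state, <Z_A Z_B> = +1 (Bell-state Pauli correlator).
The maximally-mixed part I/4 has tr(I/4 * P tensor P) = 0 for any traceless Pauli P.
So <Z_A Z_B>_rho = w * (+1) + (1 - w) * 0
= 0.58 * (+1)
= 0.5800

0.5800


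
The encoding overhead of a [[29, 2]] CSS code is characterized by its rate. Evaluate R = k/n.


Code rate R = k/n
= 2/29
= 0.0690

0.0690


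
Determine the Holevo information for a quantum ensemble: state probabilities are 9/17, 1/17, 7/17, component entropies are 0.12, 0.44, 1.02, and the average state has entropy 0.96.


chi = S(rho) - sum_i p_i * S(rho_i)
Weighted entropy = 9/17 * 0.12 + 1/17 * 0.44 + 7/17 * 1.02
= 0.5094
chi = 0.96 - 0.5094
= 0.4506

0.4506


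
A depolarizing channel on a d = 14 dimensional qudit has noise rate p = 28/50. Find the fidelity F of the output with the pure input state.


F = (1-p) + p/d
= (1 - 0.5600) + 0.5600/14
= 0.4400 + 0.0400
= 0.4800

0.4800


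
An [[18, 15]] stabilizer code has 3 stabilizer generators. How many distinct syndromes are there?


Each stabilizer generator gives a binary (+1 or -1) measurement outcome.
With 3 independent generators:
Total syndromes = 2^3
= 8

8


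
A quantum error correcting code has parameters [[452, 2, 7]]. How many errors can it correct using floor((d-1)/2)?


Code parameters: [[452, 2, 7]], distance d = 7.
Number of correctable errors = floor((d-1)/2)
= floor((7 - 1)/2)
= floor(6/2)
= 3

3


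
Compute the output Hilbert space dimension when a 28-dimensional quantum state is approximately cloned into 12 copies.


Output space = H^(tensor 12) where dim(H) = 28
dim = 28^12
= 784 (after 2 factors)
= 21952 (after 3 factors)
= 614656 (after 4 factors)
= 17210368 (after 5 factors)
= 481890304 (after 6 factors)
= 13492928512 (after 7 factors)
= 377801998336 (after 8 factors)
= 10578455953408 (after 9 factors)
= 296196766695424 (after 10 factors)
= 8293509467471872 (after 11 factors)
= 232218265089212416 (after 12 factors)
= 232218265089212416

232218265089212416


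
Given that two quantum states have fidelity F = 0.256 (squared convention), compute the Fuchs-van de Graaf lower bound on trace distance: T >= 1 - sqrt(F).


Fuchs-van de Graaf (squared-fidelity convention): 1 - sqrt(F) <= T <= sqrt(1 - F).
Lower bound: T >= 1 - sqrt(F)
sqrt(F) = sqrt(0.256) = 0.5060
T >= 1 - 0.5060
T >= 0.4940

0.4940


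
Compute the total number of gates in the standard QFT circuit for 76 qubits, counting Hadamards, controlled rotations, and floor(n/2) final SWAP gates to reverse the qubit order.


Hadamard gates: 76
Controlled rotations: n*(n-1)/2 = 76*75/2 = 2850
SWAP gates: floor(n/2) = floor(76/2) = 38
Total = 76 + 2850 + 38
= 2964

2964


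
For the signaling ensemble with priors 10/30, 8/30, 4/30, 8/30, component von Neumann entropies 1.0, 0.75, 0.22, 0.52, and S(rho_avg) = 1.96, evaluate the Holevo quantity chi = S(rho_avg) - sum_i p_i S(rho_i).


chi = S(rho) - sum_i p_i * S(rho_i)
Weighted entropy = 10/30 * 1.0 + 8/30 * 0.75 + 4/30 * 0.22 + 8/30 * 0.52
= 0.7013
chi = 1.96 - 0.7013
= 1.2587

1.2587


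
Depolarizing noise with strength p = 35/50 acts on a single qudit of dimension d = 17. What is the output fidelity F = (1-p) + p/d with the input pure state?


F = (1-p) + p/d
= (1 - 0.7000) + 0.7000/17
= 0.3000 + 0.0412
= 0.3412

0.3412


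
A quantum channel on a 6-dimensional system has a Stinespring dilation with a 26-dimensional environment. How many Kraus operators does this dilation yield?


Tracing out the environment in an orthonormal basis {|i>_E} gives Kraus operators K_i = <i|_E U |0>_E.
Number of Kraus operators = dim(H_env) = d_env
= 26

26


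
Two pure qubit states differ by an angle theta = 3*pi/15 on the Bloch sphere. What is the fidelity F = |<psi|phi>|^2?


For states separated by angle theta on Bloch sphere:
F = cos^2(theta/2)
theta = 3*pi/15 = 0.6283
theta/2 = 0.3142
cos(theta/2) = 0.9511
F = 0.9045

0.9045


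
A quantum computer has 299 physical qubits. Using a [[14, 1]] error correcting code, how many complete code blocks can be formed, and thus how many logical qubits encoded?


Each code block uses 14 physical qubits for 1 logical qubit(s).
Number of complete blocks = floor(299 / 14) = 21
Logical qubits = 21 * 1
= 21

21


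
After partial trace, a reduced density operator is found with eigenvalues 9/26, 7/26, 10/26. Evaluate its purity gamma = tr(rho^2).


tr(rho^2) = sum of eigenvalues squared
= (9/26)^2 + (7/26)^2 + (10/26)^2
= (81 + 49 + 100) / 676
= 230/676
= 0.3402

0.3402


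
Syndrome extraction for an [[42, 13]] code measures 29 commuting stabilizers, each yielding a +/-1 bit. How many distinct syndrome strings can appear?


Each stabilizer generator gives a binary (+1 or -1) measurement outcome.
With 29 independent generators:
Total syndromes = 2^29
= 536870912

536870912


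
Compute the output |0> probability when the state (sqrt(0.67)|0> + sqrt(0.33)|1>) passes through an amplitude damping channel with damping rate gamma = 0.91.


For amplitude damping with parameter gamma on state sqrt(a)|0> + sqrt(b)|1>:
alpha^2 = 0.67, beta^2 = 0.33
P(|0>) = alpha^2 + gamma * beta^2
= 0.67 + 0.91 * 0.33
= 0.67 + 0.3003
= 0.9703

0.9703


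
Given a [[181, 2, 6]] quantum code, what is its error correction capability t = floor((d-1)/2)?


Code parameters: [[181, 2, 6]], distance d = 6.
Number of correctable errors = floor((d-1)/2)
= floor((6 - 1)/2)
= floor(5/2)
= 2

2


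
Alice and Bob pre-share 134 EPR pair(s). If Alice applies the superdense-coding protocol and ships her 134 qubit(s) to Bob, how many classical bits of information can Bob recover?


Superdense coding allows 2 classical bits per shared entangled pair.
134 pair(s) -> 2 * 134 = 268 classical bits

268


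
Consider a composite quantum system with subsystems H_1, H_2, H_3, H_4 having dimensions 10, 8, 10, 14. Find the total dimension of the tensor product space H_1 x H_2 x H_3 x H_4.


dim(H_1 x H_2 x H_3 x H_4) = 10 * 8 * 10 * 14
= 80 * 10 * 14
= 800 * 14
= 11200

11200


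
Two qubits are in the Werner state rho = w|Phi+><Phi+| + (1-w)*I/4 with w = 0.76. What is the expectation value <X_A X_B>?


|Phi+> = (|00> + |11>)/sqrt(2)
For the pure Bell state, <X_A X_B> = +1 (Bell-state Pauli correlator).
The maximally-mixed part I/4 has tr(I/4 * P tensor P) = 0 for any traceless Pauli P.
So <X_A X_B>_rho = w * (+1) + (1 - w) * 0
= 0.76 * (+1)
= 0.7600

0.7600


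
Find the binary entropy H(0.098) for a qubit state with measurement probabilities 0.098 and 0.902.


S = -p*log2(p) - (1-p)*log2(1-p)
p = 0.0980, 1-p = 0.9020
= -0.0980 * log2(0.0980) - 0.9020 * log2(0.9020)
= -(-0.3284) - (-0.1342)
= 0.4626

0.4626


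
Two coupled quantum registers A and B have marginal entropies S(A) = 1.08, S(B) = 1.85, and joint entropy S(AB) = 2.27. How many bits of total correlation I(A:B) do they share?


I(A:B) = S(A) + S(B) - S(AB)
= 1.08 + 1.85 - 2.27
= 0.6600

0.6600


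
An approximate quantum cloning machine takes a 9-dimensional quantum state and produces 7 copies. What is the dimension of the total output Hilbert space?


Output space = H^(tensor 7) where dim(H) = 9
dim = 9^7
= 81 (after 2 factors)
= 729 (after 3 factors)
= 6561 (after 4 factors)
= 59049 (after 5 factors)
= 531441 (after 6 factors)
= 4782969 (after 7 factors)
= 4782969

4782969


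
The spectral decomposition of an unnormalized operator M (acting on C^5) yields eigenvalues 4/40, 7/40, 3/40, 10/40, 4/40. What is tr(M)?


tr(M) = sum of eigenvalues
= 4/40 + 7/40 + 3/40 + 10/40 + 4/40
= 28/40
= 0.7000

0.7000


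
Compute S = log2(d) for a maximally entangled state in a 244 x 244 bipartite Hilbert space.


For a maximally entangled state in d x d:
S = log2(d) = log2(244)
= 7.9307

7.9307


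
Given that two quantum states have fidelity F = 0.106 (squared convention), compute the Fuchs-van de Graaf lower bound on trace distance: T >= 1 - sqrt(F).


Fuchs-van de Graaf (squared-fidelity convention): 1 - sqrt(F) <= T <= sqrt(1 - F).
Lower bound: T >= 1 - sqrt(F)
sqrt(F) = sqrt(0.106) = 0.3256
T >= 1 - 0.3256
T >= 0.6744

0.6744


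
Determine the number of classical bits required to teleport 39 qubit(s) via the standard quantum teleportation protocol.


Quantum teleportation requires 2 classical bits per qubit teleported.
39 qubit(s) -> 2 * 39 = 78 classical bits

78


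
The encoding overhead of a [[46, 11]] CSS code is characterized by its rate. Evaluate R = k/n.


Code rate R = k/n
= 11/46
= 0.2391

0.2391


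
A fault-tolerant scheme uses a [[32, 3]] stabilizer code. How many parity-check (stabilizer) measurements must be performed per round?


For an [[n,k]] stabilizer code:
Number of stabilizer generators = n - k
= 32 - 3
= 29

29


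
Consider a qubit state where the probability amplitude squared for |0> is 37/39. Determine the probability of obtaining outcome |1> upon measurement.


|alpha|^2 = 37/39 = 0.9487
|beta|^2 = 1 - 37/39 = 2/39 = 0.0513
P(|1>) = |beta|^2 = 0.0513

0.0513


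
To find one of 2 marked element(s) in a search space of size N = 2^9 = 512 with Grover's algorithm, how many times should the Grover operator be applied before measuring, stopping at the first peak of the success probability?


After j Grover iterations the success probability is P(j) = sin^2((2j+1)*theta), where sin(theta) = sqrt(k/N).
N = 2^9 = 512, k = 2
sin(theta) = sqrt(k/N) = 0.0625
theta = arcsin(sqrt(k/N)) = 0.0625407618 rad
P(j) reaches its first maximum when (2j+1)*theta is as close as possible to pi/2, i.e. j = round(pi/(4*theta) - 1/2).
pi/(4*theta) - 1/2 = 12.0582
(For comparison, the common estimate pi/4 * sqrt(N/k) = 12.5664; the exact maximiser is used here.)
Optimal iterations = 12

12


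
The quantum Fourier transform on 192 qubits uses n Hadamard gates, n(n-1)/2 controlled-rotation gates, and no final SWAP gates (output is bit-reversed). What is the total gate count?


Hadamard gates: 192
Controlled rotations: n*(n-1)/2 = 192*191/2 = 18336
SWAP gates: 0 (omitted)
Total = 192 + 18336
= 18528

18528


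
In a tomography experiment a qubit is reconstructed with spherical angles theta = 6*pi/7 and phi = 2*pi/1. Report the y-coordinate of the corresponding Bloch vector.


theta = 2.6928, phi = 6.2832
r_y = sin(theta)*sin(phi) = 0.4339 * 0.0000
r_y = 0.0000

0.0000


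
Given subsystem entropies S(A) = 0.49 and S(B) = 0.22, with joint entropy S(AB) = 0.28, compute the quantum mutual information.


I(A:B) = S(A) + S(B) - S(AB)
= 0.49 + 0.22 - 0.28
= 0.4300

0.4300


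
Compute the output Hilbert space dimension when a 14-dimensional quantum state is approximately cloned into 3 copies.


Output space = H^(tensor 3) where dim(H) = 14
dim = 14^3
= 196 (after 2 factors)
= 2744 (after 3 factors)
= 2744

2744


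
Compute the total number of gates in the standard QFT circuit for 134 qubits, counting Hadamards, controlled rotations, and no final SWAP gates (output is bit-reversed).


Hadamard gates: 134
Controlled rotations: n*(n-1)/2 = 134*133/2 = 8911
SWAP gates: 0 (omitted)
Total = 134 + 8911
= 9045

9045


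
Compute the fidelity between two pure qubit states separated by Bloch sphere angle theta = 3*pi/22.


For states separated by angle theta on Bloch sphere:
F = cos^2(theta/2)
theta = 3*pi/22 = 0.4284
theta/2 = 0.2142
cos(theta/2) = 0.9771
F = 0.9548

0.9548


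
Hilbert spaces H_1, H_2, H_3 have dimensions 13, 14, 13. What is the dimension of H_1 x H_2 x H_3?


dim(H_1 x H_2 x H_3) = 13 * 14 * 13
= 182 * 13
= 2366

2366


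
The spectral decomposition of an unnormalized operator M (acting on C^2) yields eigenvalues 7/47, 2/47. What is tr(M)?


tr(M) = sum of eigenvalues
= 7/47 + 2/47
= 9/47
= 0.1915

0.1915


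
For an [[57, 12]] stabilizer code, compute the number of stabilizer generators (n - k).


For an [[n,k]] stabilizer code:
Number of stabilizer generators = n - k
= 57 - 12
= 45

45


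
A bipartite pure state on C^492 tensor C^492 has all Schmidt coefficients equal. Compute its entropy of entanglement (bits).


For a maximally entangled state in d x d:
S = log2(d) = log2(492)
= 8.9425

8.9425


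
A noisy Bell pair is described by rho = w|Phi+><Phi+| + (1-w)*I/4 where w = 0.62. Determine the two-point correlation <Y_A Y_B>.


|Phi+> = (|00> + |11>)/sqrt(2)
For the pure Bell state, <Y_A Y_B> = -1 (Bell-state Pauli correlator).
The maximally-mixed part I/4 has tr(I/4 * P tensor P) = 0 for any traceless Pauli P.
So <Y_A Y_B>_rho = w * (-1) + (1 - w) * 0
= 0.62 * (-1)
= -0.6200

-0.6200


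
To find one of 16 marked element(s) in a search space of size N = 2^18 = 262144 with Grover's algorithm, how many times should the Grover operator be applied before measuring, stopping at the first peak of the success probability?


After j Grover iterations the success probability is P(j) = sin^2((2j+1)*theta), where sin(theta) = sqrt(k/N).
N = 2^18 = 262144, k = 16
sin(theta) = sqrt(k/N) = 0.0078125
theta = arcsin(sqrt(k/N)) = 0.007812579475 rad
P(j) reaches its first maximum when (2j+1)*theta is as close as possible to pi/2, i.e. j = round(pi/(4*theta) - 1/2).
pi/(4*theta) - 1/2 = 100.0299
(For comparison, the common estimate pi/4 * sqrt(N/k) = 100.5310; the exact maximiser is used here.)
Optimal iterations = 100

100


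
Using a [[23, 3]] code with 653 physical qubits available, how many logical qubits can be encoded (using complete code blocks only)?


Each code block uses 23 physical qubits for 3 logical qubit(s).
Number of complete blocks = floor(653 / 23) = 28
Logical qubits = 28 * 3
= 84

84


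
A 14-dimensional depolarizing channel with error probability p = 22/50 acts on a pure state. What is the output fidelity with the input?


F = (1-p) + p/d
= (1 - 0.4400) + 0.4400/14
= 0.5600 + 0.0314
= 0.5914

0.5914


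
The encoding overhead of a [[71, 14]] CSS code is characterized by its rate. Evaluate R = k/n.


Code rate R = k/n
= 14/71
= 0.1972

0.1972


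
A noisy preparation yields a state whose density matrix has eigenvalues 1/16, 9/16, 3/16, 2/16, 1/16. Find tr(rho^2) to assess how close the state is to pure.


tr(rho^2) = sum of eigenvalues squared
= (1/16)^2 + (9/16)^2 + (3/16)^2 + (2/16)^2 + (1/16)^2
= (1 + 81 + 9 + 4 + 1) / 256
= 96/256
= 0.3750

0.3750


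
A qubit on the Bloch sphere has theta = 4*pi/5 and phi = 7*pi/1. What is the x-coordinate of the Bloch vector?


theta = 2.5133, phi = 21.9911
r_x = sin(theta)*cos(phi) = 0.5878 * -1.0000
r_x = -0.5878

-0.5878


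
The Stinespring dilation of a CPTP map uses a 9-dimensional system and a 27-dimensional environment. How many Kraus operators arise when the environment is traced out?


Tracing out the environment in an orthonormal basis {|i>_E} gives Kraus operators K_i = <i|_E U |0>_E.
Number of Kraus operators = dim(H_env) = d_env
= 27

27


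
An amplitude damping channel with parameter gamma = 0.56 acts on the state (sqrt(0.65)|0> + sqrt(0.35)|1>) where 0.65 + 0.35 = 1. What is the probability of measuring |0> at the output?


For amplitude damping with parameter gamma on state sqrt(a)|0> + sqrt(b)|1>:
alpha^2 = 0.65, beta^2 = 0.35
P(|0>) = alpha^2 + gamma * beta^2
= 0.65 + 0.56 * 0.35
= 0.65 + 0.1960
= 0.8460

0.8460


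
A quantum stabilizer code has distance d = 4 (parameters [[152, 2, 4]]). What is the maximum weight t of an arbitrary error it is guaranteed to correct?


Code parameters: [[152, 2, 4]], distance d = 4.
Number of correctable errors = floor((d-1)/2)
= floor((4 - 1)/2)
= floor(3/2)
= 1

1


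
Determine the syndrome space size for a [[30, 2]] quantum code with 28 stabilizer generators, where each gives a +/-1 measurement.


Each stabilizer generator gives a binary (+1 or -1) measurement outcome.
With 28 independent generators:
Total syndromes = 2^28
= 268435456

268435456


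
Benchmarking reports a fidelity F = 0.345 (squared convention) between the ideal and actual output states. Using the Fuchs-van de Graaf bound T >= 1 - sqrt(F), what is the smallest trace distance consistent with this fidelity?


Fuchs-van de Graaf (squared-fidelity convention): 1 - sqrt(F) <= T <= sqrt(1 - F).
Lower bound: T >= 1 - sqrt(F)
sqrt(F) = sqrt(0.345) = 0.5874
T >= 1 - 0.5874
T >= 0.4126

0.4126


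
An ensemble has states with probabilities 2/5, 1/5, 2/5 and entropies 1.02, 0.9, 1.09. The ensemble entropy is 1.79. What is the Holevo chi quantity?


chi = S(rho) - sum_i p_i * S(rho_i)
Weighted entropy = 2/5 * 1.02 + 1/5 * 0.9 + 2/5 * 1.09
= 1.0240
chi = 1.79 - 1.0240
= 0.7660

0.7660


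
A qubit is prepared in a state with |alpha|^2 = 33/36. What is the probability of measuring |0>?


|alpha|^2 = 33/36 = 0.9167
|beta|^2 = 1 - 33/36 = 3/36 = 0.0833
P(|0>) = |alpha|^2 = 0.9167

0.9167


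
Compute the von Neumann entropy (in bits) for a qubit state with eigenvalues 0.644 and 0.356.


S = -p*log2(p) - (1-p)*log2(1-p)
p = 0.6440, 1-p = 0.3560
= -0.6440 * log2(0.6440) - 0.3560 * log2(0.3560)
= -(-0.4089) - (-0.5305)
= 0.9393

0.9393


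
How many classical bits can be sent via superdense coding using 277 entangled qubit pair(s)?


Superdense coding allows 2 classical bits per shared entangled pair.
277 pair(s) -> 2 * 277 = 554 classical bits

554


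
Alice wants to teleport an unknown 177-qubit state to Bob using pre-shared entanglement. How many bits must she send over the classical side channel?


Quantum teleportation requires 2 classical bits per qubit teleported.
177 qubit(s) -> 2 * 177 = 354 classical bits

354


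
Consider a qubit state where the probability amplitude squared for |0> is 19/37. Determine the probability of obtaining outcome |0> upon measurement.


|alpha|^2 = 19/37 = 0.5135
|beta|^2 = 1 - 19/37 = 18/37 = 0.4865
P(|0>) = |alpha|^2 = 0.5135

0.5135


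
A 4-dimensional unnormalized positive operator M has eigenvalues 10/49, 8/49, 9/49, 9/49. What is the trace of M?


tr(M) = sum of eigenvalues
= 10/49 + 8/49 + 9/49 + 9/49
= 36/49
= 0.7347

0.7347


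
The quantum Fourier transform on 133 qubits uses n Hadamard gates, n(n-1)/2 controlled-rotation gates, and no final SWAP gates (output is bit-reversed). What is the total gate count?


Hadamard gates: 133
Controlled rotations: n*(n-1)/2 = 133*132/2 = 8778
SWAP gates: 0 (omitted)
Total = 133 + 8778
= 8911

8911


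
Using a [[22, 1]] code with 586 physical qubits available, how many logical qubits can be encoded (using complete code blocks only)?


Each code block uses 22 physical qubits for 1 logical qubit(s).
Number of complete blocks = floor(586 / 22) = 26
Logical qubits = 26 * 1
= 26

26


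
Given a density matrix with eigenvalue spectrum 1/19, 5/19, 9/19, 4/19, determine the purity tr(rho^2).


tr(rho^2) = sum of eigenvalues squared
= (1/19)^2 + (5/19)^2 + (9/19)^2 + (4/19)^2
= (1 + 25 + 81 + 16) / 361
= 123/361
= 0.3407

0.3407


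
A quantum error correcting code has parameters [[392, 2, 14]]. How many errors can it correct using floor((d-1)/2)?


Code parameters: [[392, 2, 14]], distance d = 14.
Number of correctable errors = floor((d-1)/2)
= floor((14 - 1)/2)
= floor(13/2)
= 6

6


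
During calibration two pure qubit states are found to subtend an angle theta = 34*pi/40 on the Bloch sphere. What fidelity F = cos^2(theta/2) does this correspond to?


For states separated by angle theta on Bloch sphere:
F = cos^2(theta/2)
theta = 34*pi/40 = 2.6704
theta/2 = 1.3352
cos(theta/2) = 0.2334
F = 0.0545

0.0545


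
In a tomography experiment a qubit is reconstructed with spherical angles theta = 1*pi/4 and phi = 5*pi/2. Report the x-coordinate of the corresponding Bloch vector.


theta = 0.7854, phi = 7.8540
r_x = sin(theta)*cos(phi) = 0.7071 * 0.0000
r_x = 0.0000

0.0000


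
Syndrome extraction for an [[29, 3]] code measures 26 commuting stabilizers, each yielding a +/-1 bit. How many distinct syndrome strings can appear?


Each stabilizer generator gives a binary (+1 or -1) measurement outcome.
With 26 independent generators:
Total syndromes = 2^26
= 67108864

67108864


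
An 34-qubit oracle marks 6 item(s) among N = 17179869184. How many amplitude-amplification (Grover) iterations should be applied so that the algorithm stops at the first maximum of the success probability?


After j Grover iterations the success probability is P(j) = sin^2((2j+1)*theta), where sin(theta) = sqrt(k/N).
N = 2^34 = 17179869184, k = 6
sin(theta) = sqrt(k/N) = 1.868812365e-05
theta = arcsin(sqrt(k/N)) = 1.868812365e-05 rad
P(j) reaches its first maximum when (2j+1)*theta is as close as possible to pi/2, i.e. j = round(pi/(4*theta) - 1/2).
pi/(4*theta) - 1/2 = 42026.0928
(For comparison, the common estimate pi/4 * sqrt(N/k) = 42026.5928; the exact maximiser is used here.)
Optimal iterations = 42026

42026


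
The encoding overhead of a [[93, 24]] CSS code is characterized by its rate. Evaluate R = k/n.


Code rate R = k/n
= 24/93
= 0.2581

0.2581


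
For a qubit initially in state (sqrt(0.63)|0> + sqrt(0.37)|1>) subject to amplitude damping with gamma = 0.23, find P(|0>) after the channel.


For amplitude damping with parameter gamma on state sqrt(a)|0> + sqrt(b)|1>:
alpha^2 = 0.63, beta^2 = 0.37
P(|0>) = alpha^2 + gamma * beta^2
= 0.63 + 0.23 * 0.37
= 0.63 + 0.0851
= 0.7151

0.7151


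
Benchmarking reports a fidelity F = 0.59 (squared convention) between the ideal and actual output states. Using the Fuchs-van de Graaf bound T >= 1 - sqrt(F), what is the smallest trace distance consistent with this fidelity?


Fuchs-van de Graaf (squared-fidelity convention): 1 - sqrt(F) <= T <= sqrt(1 - F).
Lower bound: T >= 1 - sqrt(F)
sqrt(F) = sqrt(0.59) = 0.7681
T >= 1 - 0.7681
T >= 0.2319

0.2319


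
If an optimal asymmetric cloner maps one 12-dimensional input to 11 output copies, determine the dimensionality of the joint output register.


Output space = H^(tensor 11) where dim(H) = 12
dim = 12^11
= 144 (after 2 factors)
= 1728 (after 3 factors)
= 20736 (after 4 factors)
= 248832 (after 5 factors)
= 2985984 (after 6 factors)
= 35831808 (after 7 factors)
= 429981696 (after 8 factors)
= 5159780352 (after 9 factors)
= 61917364224 (after 10 factors)
= 743008370688 (after 11 factors)
= 743008370688

743008370688


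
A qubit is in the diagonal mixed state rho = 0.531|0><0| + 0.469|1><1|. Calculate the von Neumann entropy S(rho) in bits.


S = -p*log2(p) - (1-p)*log2(1-p)
p = 0.5310, 1-p = 0.4690
= -0.5310 * log2(0.5310) - 0.4690 * log2(0.4690)
= -(-0.4849) - (-0.5123)
= 0.9972

0.9972


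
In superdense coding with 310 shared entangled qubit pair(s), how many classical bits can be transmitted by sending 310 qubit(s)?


Superdense coding allows 2 classical bits per shared entangled pair.
310 pair(s) -> 2 * 310 = 620 classical bits

620


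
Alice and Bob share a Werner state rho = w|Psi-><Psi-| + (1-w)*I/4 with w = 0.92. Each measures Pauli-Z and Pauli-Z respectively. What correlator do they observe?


|Psi-> = (|01> - |10>)/sqrt(2)
For the pure Bell state, <Z_A Z_B> = -1 (Bell-state Pauli correlator).
The maximally-mixed part I/4 has tr(I/4 * P tensor P) = 0 for any traceless Pauli P.
So <Z_A Z_B>_rho = w * (-1) + (1 - w) * 0
= 0.92 * (-1)
= -0.9200

-0.9200


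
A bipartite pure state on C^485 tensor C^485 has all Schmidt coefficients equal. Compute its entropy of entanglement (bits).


For a maximally entangled state in d x d:
S = log2(d) = log2(485)
= 8.9218

8.9218
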